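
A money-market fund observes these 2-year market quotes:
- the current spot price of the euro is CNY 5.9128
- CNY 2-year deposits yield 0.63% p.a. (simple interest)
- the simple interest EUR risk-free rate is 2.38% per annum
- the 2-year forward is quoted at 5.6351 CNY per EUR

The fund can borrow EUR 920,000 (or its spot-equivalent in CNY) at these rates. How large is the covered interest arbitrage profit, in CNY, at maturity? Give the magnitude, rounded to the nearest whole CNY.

CNY 77,253

T = 2 years.
Invest the EUR and cover forward: 920,000 × 1.047600 × 5.6351 = CNY 5,431,064.30.
Convert at spot and invest in CNY: 920,000 × 5.9128 × 1.012600 = CNY 5,508,317.18.
The quoted forward undervalues EUR, so borrow EUR, convert to CNY at spot, deposit the CNY at 0.63%, and buy EUR forward at 5.6351 to cover the loan.
The gap between the two covered legs is CNY 77,253.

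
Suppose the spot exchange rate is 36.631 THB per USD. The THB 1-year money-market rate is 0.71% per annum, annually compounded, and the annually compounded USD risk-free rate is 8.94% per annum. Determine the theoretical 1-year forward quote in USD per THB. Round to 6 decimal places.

T = 1 year.
Growth of 1 THB over T: (1 + 0.0071)^1 = 1.007100.
USD accumulates by (1 + 0.0894)^1 = 1.089400.
So F = 36.631 × 1.007100 / 1.089400 = 33.86367 (THB/USD).
Invert for USD per THB: 1 / 33.86367 = 0.029530.

0.029530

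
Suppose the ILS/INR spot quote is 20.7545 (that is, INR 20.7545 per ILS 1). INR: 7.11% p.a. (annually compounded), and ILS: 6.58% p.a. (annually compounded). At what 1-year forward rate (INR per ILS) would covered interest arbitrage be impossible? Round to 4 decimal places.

T = 1 year.
INR accumulates by (1 + 0.0711)^1 = 1.071100.
Growth of 1 ILS over T: (1 + 0.0658)^1 = 1.065800.
Forward (INR per ILS) = 20.7545 × 1.071100 / 1.065800 = 20.857708.

20.8577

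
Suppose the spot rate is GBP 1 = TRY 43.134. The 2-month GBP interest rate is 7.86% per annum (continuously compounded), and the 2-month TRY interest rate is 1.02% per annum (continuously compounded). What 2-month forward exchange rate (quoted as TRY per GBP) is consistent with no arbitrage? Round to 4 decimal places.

42.6451

T = 2/12 years.
Growth of 1 TRY over T: e^(0.0102×2/12) = 1.00170145.
GBP accumulates by e^(0.0786×2/12) = 1.01318618.
Forward (TRY per GBP) = 43.134 × 1.00170145 / 1.01318618 = 42.645065.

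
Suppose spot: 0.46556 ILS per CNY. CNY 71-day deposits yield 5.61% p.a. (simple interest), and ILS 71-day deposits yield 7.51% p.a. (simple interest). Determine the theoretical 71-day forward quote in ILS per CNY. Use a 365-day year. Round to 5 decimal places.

0.46726

T = 71/365 years.
ILS growth factor: 1 + 0.0751×71/365 = 1.0146085.
CNY accumulates by 1 + 0.0561×71/365 = 1.0109126.
Forward (ILS per CNY) = 0.46556 × 1.0146085 / 1.0109126 = 0.4672621.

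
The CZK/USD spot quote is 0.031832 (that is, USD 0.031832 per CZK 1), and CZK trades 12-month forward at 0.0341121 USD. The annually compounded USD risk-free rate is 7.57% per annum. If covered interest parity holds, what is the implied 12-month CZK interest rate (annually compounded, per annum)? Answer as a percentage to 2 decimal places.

0.38%

T = 1 year.
F/S = 0.0341121/0.031832 = 1.0716292 = (growth of USD) / (growth of CZK).
USD growth factor: (1 + 0.0757)^1 = 1.075700.
That pins the CZK growth at 1.0037987.
Annualise: 1.0037987^(1/1) − 1 = 0.003799 = 0.38%.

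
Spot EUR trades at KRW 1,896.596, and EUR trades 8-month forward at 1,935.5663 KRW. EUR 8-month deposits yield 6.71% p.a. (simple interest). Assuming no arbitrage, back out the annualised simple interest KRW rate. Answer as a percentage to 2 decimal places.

T = 8/12 years.
By CIP, F/S equals the KRW-to-EUR growth ratio: 1935.5663/1896.596 = 1.0205475.
EUR growth factor: 1 + 0.0671×8/12 = 1.0447333.
So the KRW growth factor = 1.066200.
(1.066200 − 1)/T = 0.099300, i.e. 9.93%.

9.93%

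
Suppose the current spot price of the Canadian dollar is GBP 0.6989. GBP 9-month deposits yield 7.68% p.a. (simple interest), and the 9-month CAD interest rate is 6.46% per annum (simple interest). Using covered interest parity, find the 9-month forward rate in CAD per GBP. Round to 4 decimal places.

1.4184

T = 9/12 years.
GBP accumulates by 1 + 0.0768×9/12 = 1.057600.
CAD growth factor: 1 + 0.0646×9/12 = 1.048450.
CIP: F = S · (grow GBP)/(grow CAD) = 0.6989 × 1.057600/1.048450 = 0.7049994 GBP per CAD.
Invert for CAD per GBP: 1 / 0.7049994 = 1.4184.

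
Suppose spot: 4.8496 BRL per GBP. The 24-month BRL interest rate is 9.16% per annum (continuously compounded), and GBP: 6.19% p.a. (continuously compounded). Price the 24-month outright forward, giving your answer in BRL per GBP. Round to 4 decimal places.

5.1464

T = 2 years.
Growth of 1 BRL over T: e^(0.0916×2) = 1.2010546.
GBP accumulates by e^(0.0619×2) = 1.1317895.
Forward (BRL per GBP) = 4.8496 × 1.2010546 / 1.1317895 = 5.146394.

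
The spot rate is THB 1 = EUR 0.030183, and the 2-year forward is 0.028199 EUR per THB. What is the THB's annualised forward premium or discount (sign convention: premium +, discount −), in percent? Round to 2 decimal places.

-3.29%

T = 2 years.
(F − S)/S = (0.028199 − 0.030183)/0.030183 = -0.0657324.
×(1/T) gives -3.29% p.a.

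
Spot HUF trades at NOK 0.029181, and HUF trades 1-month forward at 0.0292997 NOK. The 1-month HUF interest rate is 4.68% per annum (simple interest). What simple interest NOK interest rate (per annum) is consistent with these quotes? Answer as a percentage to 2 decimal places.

T = 1/12 years.
CIP gives F = S · g_NOK/g_HUF, so g_NOK/g_HUF = 0.0292997/0.029181 = 1.0040677.
HUF growth factor: 1 + 0.0468×1/12 = 1.003900.
That pins the NOK growth at 1.0079836.
(1.0079836 − 1)/T = 0.095803, i.e. 9.58%.

9.58%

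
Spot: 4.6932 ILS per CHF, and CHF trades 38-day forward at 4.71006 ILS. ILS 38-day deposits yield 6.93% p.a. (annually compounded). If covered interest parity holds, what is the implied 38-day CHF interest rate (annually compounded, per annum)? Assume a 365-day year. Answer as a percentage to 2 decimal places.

T = 38/365 years.
F/S = 4.71006/4.6932 = 1.0035924 = (growth of ILS) / (growth of CHF).
ILS growth factor: (1 + 0.0693)^(38/365) = 1.0070002.
So the CHF growth factor = 1.0033956.
r = 1.0033956^(365/38) − 1 = 0.033096 → 3.31%.

3.31%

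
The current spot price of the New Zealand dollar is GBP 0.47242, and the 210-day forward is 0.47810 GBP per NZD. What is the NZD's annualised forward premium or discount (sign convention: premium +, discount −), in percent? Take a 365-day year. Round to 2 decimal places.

+2.09%

T = 210/365 years.
NZD trades forward at +1.20232% vs spot over the period.
Per annum: 0.0120232 / (210/365) = 0.020897 = 2.09%.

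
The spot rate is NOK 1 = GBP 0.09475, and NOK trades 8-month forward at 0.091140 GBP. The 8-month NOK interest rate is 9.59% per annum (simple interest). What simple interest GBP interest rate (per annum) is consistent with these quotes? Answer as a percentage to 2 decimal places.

T = 8/12 years.
CIP gives F = S · g_GBP/g_NOK, so g_GBP/g_NOK = 0.09114/0.09475 = 0.9618997.
The NOK side grows by 1 + 0.0959×8/12 = 1.0639333.
So the GBP growth factor = 1.0233971.
(1.0233971 − 1)/T = 0.035096, i.e. 3.51%.

3.51%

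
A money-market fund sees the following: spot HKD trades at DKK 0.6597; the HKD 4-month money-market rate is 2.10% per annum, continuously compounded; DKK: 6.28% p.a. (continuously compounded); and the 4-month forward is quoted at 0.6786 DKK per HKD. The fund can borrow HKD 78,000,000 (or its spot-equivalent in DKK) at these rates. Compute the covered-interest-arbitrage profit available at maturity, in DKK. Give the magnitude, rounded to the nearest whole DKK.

DKK 757,504

T = 4/12 years.
Invest the HKD and cover forward: 78,000,000 × 1.0070245573 × 0.6786 = DKK 53,302,615.44.
Convert at spot and invest in DKK: 78,000,000 × 0.6597 × 1.0211539724 = DKK 52,545,111.50.
The quoted forward overvalues HKD, so borrow DKK, buy HKD at spot, deposit the HKD at 2.10%, and sell the proceeds forward at 0.6786.
Arbitrage profit = |53,302,615.44 − 52,545,111.50| = DKK 757,504.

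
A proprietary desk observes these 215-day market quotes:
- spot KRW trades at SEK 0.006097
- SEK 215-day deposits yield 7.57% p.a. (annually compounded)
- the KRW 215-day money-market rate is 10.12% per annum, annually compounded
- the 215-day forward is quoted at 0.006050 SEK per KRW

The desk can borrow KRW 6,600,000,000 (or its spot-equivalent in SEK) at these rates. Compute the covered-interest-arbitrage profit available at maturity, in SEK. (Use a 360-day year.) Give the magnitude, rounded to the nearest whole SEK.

SEK 263,682

T = 215/360 years.
Route A — deposit KRW, sell forward: 6,600,000,000 × 1.0592620828 × 0.006050 = SEK 42,296,334.97.
Route B — convert at spot, deposit SEK: 6,600,000,000 × 0.006097 × 1.044543835 = SEK 42,032,652.83.
The quoted forward overvalues KRW, so borrow SEK, buy KRW at spot, deposit the KRW at 10.12%, and sell the proceeds forward at 0.006050.
The gap between the two covered legs is SEK 263,682.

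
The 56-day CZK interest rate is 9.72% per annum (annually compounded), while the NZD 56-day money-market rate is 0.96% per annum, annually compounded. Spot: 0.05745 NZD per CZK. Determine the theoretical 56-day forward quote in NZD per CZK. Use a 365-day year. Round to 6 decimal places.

0.056721

T = 56/365 years.
NZD accumulates by (1 + 0.0096)^(56/365) = 1.0014669.
CZK accumulates by (1 + 0.0972)^(56/365) = 1.0143337.
CIP: F = S · (grow NZD)/(grow CZK) = 0.05745 × 1.0014669/1.0143337 = 0.05672125 NZD per CZK.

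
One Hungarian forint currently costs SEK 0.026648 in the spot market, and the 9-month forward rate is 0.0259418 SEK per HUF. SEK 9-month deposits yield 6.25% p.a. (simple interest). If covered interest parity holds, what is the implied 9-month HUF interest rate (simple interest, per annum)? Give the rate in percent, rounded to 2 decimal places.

T = 9/12 years.
F/S = 0.0259418/0.026648 = 0.9734989 = (growth of SEK) / (growth of HUF).
SEK growth factor: 1 + 0.0625×9/12 = 1.046875.
That pins the HUF growth at 1.0753736.
r = (1.0753736 − 1)/(9/12) = 0.100498 → 10.05%.

10.05%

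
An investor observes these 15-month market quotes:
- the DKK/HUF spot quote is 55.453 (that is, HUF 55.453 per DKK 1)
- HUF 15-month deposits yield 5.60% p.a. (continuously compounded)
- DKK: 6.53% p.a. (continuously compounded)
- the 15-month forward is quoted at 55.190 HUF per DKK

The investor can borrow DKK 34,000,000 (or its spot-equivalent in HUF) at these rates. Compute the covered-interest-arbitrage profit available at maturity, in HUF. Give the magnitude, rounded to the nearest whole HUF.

T = 15/12 years.
Keep in DKK, deliver into the forward: 34,000,000·1.085048840212·55.190 = HUF 2,036,050,746.70.
Swap to HUF now, deposit: 34,000,000·55.453·1.072508181254 = HUF 2,022,109,069.95.
The quoted forward overvalues DKK, so borrow HUF, buy DKK at spot, deposit the DKK at 6.53%, and sell the proceeds forward at 55.190.
The gap between the two covered legs is HUF 13,941,677.

HUF 13,941,677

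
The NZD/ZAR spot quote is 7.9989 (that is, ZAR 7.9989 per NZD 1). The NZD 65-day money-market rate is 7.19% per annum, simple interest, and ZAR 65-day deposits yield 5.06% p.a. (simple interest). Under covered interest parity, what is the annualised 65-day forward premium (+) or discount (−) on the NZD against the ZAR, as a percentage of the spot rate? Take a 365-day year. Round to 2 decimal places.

T = 65/365 years.
No-arbitrage forward: 7.9989 × 1.009011 / 1.0128041 = 7.9689429 ZAR/NZD.
(F − S)/S ÷ T = (7.9689429 − 7.9989)/7.9989/(65/365) = -0.021030 → -2.10%.

-2.10%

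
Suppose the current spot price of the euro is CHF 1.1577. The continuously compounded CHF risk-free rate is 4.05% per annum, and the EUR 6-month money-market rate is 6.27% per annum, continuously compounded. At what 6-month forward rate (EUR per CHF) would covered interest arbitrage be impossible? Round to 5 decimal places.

T = 6/12 years.
CHF growth factor: e^(0.0405×6/12) = 1.0204564.
EUR accumulates by e^(0.0627×6/12) = 1.0318466.
CIP: F = S · (grow CHF)/(grow EUR) = 1.1577 × 1.0204564/1.0318466 = 1.144921 CHF per EUR.
Quoted the other way: 1/1.144921 = 0.87342 EUR per CHF.

0.87342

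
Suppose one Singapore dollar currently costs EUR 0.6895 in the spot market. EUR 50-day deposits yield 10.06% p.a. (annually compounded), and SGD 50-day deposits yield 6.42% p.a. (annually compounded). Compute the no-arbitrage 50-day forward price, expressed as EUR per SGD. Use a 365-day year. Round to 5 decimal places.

0.69268

T = 50/365 years.
Growth of 1 EUR over T: (1 + 0.1006)^(50/365) = 1.0132175.
SGD growth factor: (1 + 0.0642)^(50/365) = 1.0085602.
Forward (EUR per SGD) = 0.6895 × 1.0132175 / 1.0085602 = 0.6926840.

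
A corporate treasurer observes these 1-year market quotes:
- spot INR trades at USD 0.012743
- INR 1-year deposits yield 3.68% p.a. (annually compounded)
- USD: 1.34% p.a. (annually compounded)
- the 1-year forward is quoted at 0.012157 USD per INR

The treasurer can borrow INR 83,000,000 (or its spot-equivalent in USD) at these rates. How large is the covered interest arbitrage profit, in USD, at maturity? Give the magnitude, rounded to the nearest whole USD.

USD 25,678

T = 1 year.
Invest the INR and cover forward: 83,000,000 × 1.036800 × 0.012157 = USD 1,046,163.34.
Convert at spot and invest in USD: 83,000,000 × 0.012743 × 1.013400 = USD 1,071,841.76.
The quoted forward undervalues INR, so borrow INR, convert to USD at spot, deposit the USD at 1.34%, and buy INR forward at 0.012157 to cover the loan.
The gap between the two covered legs is USD 25,678.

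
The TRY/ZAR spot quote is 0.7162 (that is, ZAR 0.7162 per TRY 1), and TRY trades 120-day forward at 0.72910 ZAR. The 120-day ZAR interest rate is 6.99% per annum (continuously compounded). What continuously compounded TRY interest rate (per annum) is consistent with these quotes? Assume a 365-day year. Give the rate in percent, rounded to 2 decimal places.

1.56%

T = 120/365 years.
F/S = 0.7291/0.7162 = 1.0180117 = (growth of ZAR) / (growth of TRY).
ZAR growth factor: e^(0.0699×120/365) = 1.0232469.
So the TRY growth factor = 1.0051426.
r = ln(1.0051426)/(120/365) = 0.015602 → 1.56%.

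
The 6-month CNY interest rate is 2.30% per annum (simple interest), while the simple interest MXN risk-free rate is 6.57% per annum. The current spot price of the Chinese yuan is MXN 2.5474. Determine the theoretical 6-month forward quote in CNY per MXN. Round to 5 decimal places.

0.38444

T = 6/12 years.
MXN growth factor: 1 + 0.0657×6/12 = 1.032850.
CNY accumulates by 1 + 0.0230×6/12 = 1.011500.
Forward (MXN per CNY) = 2.5474 × 1.032850 / 1.011500 = 2.601169.
Invert for CNY per MXN: 1 / 2.601169 = 0.38444.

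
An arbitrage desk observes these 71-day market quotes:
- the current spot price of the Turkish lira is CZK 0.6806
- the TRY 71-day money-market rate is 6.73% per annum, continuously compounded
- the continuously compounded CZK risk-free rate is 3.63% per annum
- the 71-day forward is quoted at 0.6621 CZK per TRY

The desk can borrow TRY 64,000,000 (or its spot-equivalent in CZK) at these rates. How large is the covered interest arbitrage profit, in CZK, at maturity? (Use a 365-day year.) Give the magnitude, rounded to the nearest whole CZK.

CZK 934,278

T = 71/365 years.
Keep in TRY, deliver into the forward: 64,000,000·1.0131772982·0.6621 = CZK 42,932,780.10.
Swap to CZK now, deposit: 64,000,000·0.6806·1.0070860842 = CZK 43,867,058.49.
The quoted forward undervalues TRY, so borrow TRY, convert to CZK at spot, deposit the CZK at 3.63%, and buy TRY forward at 0.6621 to cover the loan.
Profit = 43,867,058.49 − 42,932,780.10 = CZK 934,278.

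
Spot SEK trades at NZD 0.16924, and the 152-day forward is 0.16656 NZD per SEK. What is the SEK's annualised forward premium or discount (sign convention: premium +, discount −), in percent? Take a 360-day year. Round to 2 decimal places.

-3.75%

T = 152/360 years.
Period premium: (0.16656 − 0.16924)/0.16924 = -0.0158355.
Annualise by dividing by T: -0.0158355 / (152/360) = -0.037505 → -3.75%.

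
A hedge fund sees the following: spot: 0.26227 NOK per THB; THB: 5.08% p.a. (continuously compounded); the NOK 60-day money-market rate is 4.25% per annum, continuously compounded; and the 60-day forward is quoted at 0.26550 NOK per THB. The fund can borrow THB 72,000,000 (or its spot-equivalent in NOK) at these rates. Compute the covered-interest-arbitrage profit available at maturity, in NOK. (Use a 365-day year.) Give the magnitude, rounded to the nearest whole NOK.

NOK 260,473

T = 60/365 years.
Invest the THB and cover forward: 72,000,000 × 1.0083856492 × 0.26550 = NOK 19,276,300.07.
Convert at spot and invest in NOK: 72,000,000 × 0.26227 × 1.0070107625 = NOK 19,015,827.31.
The quoted forward overvalues THB, so borrow NOK, buy THB at spot, deposit the THB at 5.08%, and sell the proceeds forward at 0.26550.
Arbitrage profit = |19,276,300.07 − 19,015,827.31| = NOK 260,473.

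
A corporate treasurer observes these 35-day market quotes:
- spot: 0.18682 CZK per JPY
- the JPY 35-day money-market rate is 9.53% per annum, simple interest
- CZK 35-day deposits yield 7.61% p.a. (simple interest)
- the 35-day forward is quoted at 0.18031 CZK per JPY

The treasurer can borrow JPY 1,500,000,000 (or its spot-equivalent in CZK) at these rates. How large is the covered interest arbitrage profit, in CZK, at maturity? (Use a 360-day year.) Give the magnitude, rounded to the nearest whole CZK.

CZK 9,332,379

T = 35/360 years.
Route A — deposit JPY, sell forward: 1,500,000,000 × 1.00926527778 × 0.18031 = CZK 272,970,933.35.
Route B — convert at spot, deposit CZK: 1,500,000,000 × 0.18682 × 1.00739861111 = CZK 282,303,312.79.
The quoted forward undervalues JPY, so borrow JPY, convert to CZK at spot, deposit the CZK at 7.61%, and buy JPY forward at 0.18031 to cover the loan.
Profit = 282,303,312.79 − 272,970,933.35 = CZK 9,332,379.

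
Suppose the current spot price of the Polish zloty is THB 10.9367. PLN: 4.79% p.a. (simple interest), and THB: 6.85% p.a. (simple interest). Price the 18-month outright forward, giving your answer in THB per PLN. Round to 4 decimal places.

T = 18/12 years.
Growth of 1 THB over T: 1 + 0.0685×18/12 = 1.102750.
Growth of 1 PLN over T: 1 + 0.0479×18/12 = 1.071850.
So F = 10.9367 × 1.102750 / 1.071850 = 11.251990 (THB/PLN).

11.2520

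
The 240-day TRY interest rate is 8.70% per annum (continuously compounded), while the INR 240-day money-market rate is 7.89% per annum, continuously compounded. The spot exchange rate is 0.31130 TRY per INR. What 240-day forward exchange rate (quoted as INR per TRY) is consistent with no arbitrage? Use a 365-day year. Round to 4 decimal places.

T = 240/365 years.
TRY accumulates by e^(0.0870×240/365) = 1.0588734.
Growth of 1 INR over T: e^(0.0789×240/365) = 1.0532488.
CIP: F = S · (grow TRY)/(grow INR) = 0.3113 × 1.0588734/1.0532488 = 0.3129624 TRY per INR.
Invert for INR per TRY: 1 / 0.3129624 = 3.1953.

3.1953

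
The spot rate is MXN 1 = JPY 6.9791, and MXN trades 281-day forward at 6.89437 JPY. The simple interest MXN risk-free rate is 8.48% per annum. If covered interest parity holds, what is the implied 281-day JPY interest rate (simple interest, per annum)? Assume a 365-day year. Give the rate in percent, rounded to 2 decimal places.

T = 281/365 years.
CIP gives F = S · g_JPY/g_MXN, so g_JPY/g_MXN = 6.89437/6.9791 = 0.9878595.
MXN growth factor: 1 + 0.0848×281/365 = 1.0652844.
So the JPY growth factor = 1.0523513.
(1.0523513 − 1)/T = 0.068001, i.e. 6.80%.

6.80%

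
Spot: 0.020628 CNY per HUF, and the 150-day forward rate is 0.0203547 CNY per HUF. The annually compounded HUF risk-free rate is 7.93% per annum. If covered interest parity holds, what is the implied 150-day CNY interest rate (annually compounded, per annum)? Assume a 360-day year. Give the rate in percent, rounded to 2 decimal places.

T = 150/360 years.
CIP gives F = S · g_CNY/g_HUF, so g_CNY/g_HUF = 0.0203547/0.020628 = 0.9867510.
The HUF side grows by (1 + 0.0793)^(150/360) = 1.0323079.
Hence g_CNY = 1.0186309.
r = 1.0186309^(360/150) − 1 = 0.045299 → 4.53%.

4.53%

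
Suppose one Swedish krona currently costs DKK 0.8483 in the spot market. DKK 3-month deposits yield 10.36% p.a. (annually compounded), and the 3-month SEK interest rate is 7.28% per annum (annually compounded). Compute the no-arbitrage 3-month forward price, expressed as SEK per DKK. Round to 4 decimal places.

1.1705

T = 3/12 years.
Growth of 1 DKK over T: (1 + 0.1036)^(3/12) = 1.0249506.
SEK accumulates by (1 + 0.0728)^(3/12) = 1.0177232.
So F = 0.8483 × 1.0249506 / 1.0177232 = 0.8543242 (DKK/SEK).
Invert for SEK per DKK: 1 / 0.8543242 = 1.1705.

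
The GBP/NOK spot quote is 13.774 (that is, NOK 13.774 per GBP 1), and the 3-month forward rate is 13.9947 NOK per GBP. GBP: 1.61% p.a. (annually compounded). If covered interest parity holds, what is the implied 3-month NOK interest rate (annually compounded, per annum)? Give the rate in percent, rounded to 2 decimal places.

T = 3/12 years.
CIP gives F = S · g_NOK/g_GBP, so g_NOK/g_GBP = 13.9947/13.774 = 1.0160229.
GBP growth factor: (1 + 0.0161)^(3/12) = 1.0040009.
So the NOK growth factor = 1.0200879.
r = 1.0200879^(12/3) − 1 = 0.082805 → 8.28%.

8.28%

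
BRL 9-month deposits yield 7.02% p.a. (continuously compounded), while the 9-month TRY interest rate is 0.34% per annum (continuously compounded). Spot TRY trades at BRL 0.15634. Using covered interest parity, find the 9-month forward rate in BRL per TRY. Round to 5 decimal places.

0.16437

T = 9/12 years.
BRL accumulates by e^(0.0702×9/12) = 1.0540607.
TRY growth factor: e^(0.0034×9/12) = 1.0025533.
So F = 0.15634 × 1.0540607 / 1.0025533 = 0.1643722 (BRL/TRY).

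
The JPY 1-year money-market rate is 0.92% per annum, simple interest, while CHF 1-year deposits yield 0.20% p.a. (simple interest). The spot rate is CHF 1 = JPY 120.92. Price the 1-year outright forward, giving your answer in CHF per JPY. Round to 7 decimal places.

T = 1 year.
Growth of 1 JPY over T: 1 + 0.0092×1 = 1.009200.
CHF accumulates by 1 + 0.0020×1 = 1.002000.
CIP: F = S · (grow JPY)/(grow CHF) = 120.92 × 1.009200/1.002000 = 121.7889 JPY per CHF.
Invert for CHF per JPY: 1 / 121.7889 = 0.0082109.

0.0082109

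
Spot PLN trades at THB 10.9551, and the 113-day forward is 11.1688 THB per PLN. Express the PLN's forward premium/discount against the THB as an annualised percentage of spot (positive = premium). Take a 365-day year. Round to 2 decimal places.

T = 113/365 years.
Period premium: (11.1688 − 10.9551)/10.9551 = 0.0195069.
Annualise by dividing by T: 0.0195069 / (113/365) = 0.063009 → 6.30%.

+6.30%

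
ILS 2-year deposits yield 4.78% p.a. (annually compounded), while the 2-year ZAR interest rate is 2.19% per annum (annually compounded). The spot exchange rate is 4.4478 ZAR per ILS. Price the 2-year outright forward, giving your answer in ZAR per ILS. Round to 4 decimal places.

T = 2 years.
ZAR accumulates by (1 + 0.0219)^2 = 1.0442796.
Growth of 1 ILS over T: (1 + 0.0478)^2 = 1.0978848.
So F = 4.4478 × 1.0442796 / 1.0978848 = 4.230632 (ZAR/ILS).

4.2306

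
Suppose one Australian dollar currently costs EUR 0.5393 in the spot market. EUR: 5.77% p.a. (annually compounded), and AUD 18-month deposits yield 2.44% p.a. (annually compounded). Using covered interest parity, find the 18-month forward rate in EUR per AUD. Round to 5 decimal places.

T = 18/12 years.
EUR accumulates by (1 + 0.0577)^(18/12) = 1.0877867.
AUD growth factor: (1 + 0.0244)^(18/12) = 1.0368224.
Forward (EUR per AUD) = 0.5393 × 1.0877867 / 1.0368224 = 0.5658089.

0.56581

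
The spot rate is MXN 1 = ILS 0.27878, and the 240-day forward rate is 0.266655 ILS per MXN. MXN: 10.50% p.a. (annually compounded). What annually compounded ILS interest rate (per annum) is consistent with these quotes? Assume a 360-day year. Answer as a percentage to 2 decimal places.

T = 240/360 years.
F/S = 0.266655/0.27878 = 0.9565069 = (growth of ILS) / (growth of MXN).
MXN growth factor: (1 + 0.1050)^(240/360) = 1.0688289.
So the ILS growth factor = 1.0223422.
r = 1.0223422^(360/240) − 1 = 0.033700 → 3.37%.

3.37%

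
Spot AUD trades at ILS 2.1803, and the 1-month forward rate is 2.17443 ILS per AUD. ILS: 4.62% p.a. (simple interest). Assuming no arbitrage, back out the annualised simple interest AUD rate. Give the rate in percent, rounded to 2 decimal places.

7.87%

T = 1/12 years.
F/S = 2.17443/2.1803 = 0.9973077 = (growth of ILS) / (growth of AUD).
The ILS side grows by 1 + 0.0462×1/12 = 1.003850.
So the AUD growth factor = 1.006560.
(1.006560 − 1)/T = 0.078720, i.e. 7.87%.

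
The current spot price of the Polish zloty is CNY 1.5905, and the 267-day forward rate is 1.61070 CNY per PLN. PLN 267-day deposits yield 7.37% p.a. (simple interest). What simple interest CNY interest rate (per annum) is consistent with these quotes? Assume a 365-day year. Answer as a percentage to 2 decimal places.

T = 267/365 years.
CIP gives F = S · g_CNY/g_PLN, so g_CNY/g_PLN = 1.6107/1.5905 = 1.0127004.
PLN growth factor: 1 + 0.0737×267/365 = 1.0539121.
That pins the CNY growth at 1.0672972.
(1.0672972 − 1)/T = 0.091998, i.e. 9.20%.

9.20%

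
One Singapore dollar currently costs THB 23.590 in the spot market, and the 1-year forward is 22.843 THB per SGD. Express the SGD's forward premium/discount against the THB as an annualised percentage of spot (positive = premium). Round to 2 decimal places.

T = 1 year.
SGD trades forward at -3.16660% vs spot over the period.
Per annum: -0.0316660 / 1 = -0.031666 = -3.17%.

-3.17%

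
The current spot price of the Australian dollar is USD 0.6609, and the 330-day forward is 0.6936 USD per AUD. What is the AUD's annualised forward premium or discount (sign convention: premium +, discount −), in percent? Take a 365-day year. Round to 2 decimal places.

+5.47%

T = 330/365 years.
Period premium: (0.6936 − 0.6609)/0.6609 = 0.0494780.
×(1/T) gives 5.47% p.a.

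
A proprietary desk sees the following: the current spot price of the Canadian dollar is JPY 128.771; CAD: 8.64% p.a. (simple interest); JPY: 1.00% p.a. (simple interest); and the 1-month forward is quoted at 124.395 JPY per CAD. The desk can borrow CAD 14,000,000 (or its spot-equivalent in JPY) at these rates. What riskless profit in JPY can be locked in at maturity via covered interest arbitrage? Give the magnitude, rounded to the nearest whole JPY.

JPY 50,227,312

T = 1/12 years.
Route A — deposit CAD, sell forward: 14,000,000 × 1.007200 × 124.395 = JPY 1,754,069,016.00.
Route B — convert at spot, deposit JPY: 14,000,000 × 128.771 × 1.000833333333 = JPY 1,804,296,328.33.
The quoted forward undervalues CAD, so borrow CAD, convert to JPY at spot, deposit the JPY at 1.00%, and buy CAD forward at 124.395 to cover the loan.
Profit = 1,804,296,328.33 − 1,754,069,016.00 = JPY 50,227,312.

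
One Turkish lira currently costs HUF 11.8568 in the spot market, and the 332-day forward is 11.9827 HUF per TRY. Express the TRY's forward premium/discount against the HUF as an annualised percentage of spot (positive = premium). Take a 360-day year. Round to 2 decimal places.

T = 332/360 years.
Period premium: (11.9827 − 11.8568)/11.8568 = 0.0106184.
Per annum: 0.0106184 / (332/360) = 0.011514 = 1.15%.

+1.15%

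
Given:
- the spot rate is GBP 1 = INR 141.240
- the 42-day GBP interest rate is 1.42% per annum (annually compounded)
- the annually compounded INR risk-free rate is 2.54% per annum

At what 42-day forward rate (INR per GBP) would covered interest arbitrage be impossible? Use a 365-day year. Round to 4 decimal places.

141.4186

T = 42/365 years.
INR growth factor: (1 + 0.0254)^(42/365) = 1.002890407.
GBP growth factor: (1 + 0.0142)^(42/365) = 1.001623797.
CIP: F = S · (grow INR)/(grow GBP) = 141.24 × 1.002890407/1.001623797 = 141.418606 INR per GBP.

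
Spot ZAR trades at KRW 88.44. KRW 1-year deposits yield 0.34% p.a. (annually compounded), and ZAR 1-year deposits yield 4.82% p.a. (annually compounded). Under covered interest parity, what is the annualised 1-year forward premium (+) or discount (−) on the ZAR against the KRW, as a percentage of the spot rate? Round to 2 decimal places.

-4.27%

T = 1 year.
CIP forward (KRW per ZAR) = 88.44 × 1.003400/1.048200 = 84.66008.
(F − S)/S ÷ T = (84.66008 − 88.44)/88.44/1 = -0.042740 → -4.27%.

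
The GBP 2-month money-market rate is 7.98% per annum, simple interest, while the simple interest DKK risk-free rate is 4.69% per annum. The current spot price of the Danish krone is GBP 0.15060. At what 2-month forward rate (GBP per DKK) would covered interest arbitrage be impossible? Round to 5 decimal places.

T = 2/12 years.
Growth of 1 GBP over T: 1 + 0.0798×2/12 = 1.013300.
Growth of 1 DKK over T: 1 + 0.0469×2/12 = 1.0078167.
Forward (GBP per DKK) = 0.1506 × 1.013300 / 1.0078167 = 0.1514194.

0.15142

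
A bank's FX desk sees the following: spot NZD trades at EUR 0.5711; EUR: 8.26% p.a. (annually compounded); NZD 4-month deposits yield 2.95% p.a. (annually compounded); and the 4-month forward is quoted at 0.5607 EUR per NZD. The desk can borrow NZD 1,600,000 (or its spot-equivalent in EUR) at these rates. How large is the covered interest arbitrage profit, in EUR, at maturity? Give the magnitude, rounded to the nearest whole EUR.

EUR 32,400

T = 4/12 years.
Invest the NZD and cover forward: 1,600,000 × 1.00973819 × 0.5607 = EUR 905,856.33.
Convert at spot and invest in EUR: 1,600,000 × 0.5711 × 1.02680823 = EUR 938,256.29.
The quoted forward undervalues NZD, so borrow NZD, convert to EUR at spot, deposit the EUR at 8.26%, and buy NZD forward at 0.5607 to cover the loan.
Arbitrage profit = |905,856.33 − 938,256.29| = EUR 32,400.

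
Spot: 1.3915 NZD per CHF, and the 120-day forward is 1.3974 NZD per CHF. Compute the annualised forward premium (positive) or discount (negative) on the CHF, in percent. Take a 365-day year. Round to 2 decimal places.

T = 120/365 years.
(F − S)/S = (1.3974 − 1.3915)/1.3915 = 0.0042400.
×(1/T) gives 1.29% p.a.

+1.29%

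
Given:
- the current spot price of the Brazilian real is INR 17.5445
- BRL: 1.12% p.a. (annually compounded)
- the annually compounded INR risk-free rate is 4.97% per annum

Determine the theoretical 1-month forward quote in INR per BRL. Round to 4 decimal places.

T = 1/12 years.
Growth of 1 INR over T: (1 + 0.0497)^(1/12) = 1.00405021.
Growth of 1 BRL over T: (1 + 0.0112)^(1/12) = 1.00092858.
So F = 17.5445 × 1.00405021 / 1.00092858 = 17.599217 (INR/BRL).

17.5992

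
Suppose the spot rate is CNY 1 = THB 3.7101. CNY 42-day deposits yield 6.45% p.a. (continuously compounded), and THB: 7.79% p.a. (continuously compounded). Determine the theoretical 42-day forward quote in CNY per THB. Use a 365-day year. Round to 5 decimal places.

0.26912

T = 42/365 years.
THB growth factor: e^(0.0779×42/365) = 1.0090041.
CNY growth factor: e^(0.0645×42/365) = 1.0074495.
CIP: F = S · (grow THB)/(grow CNY) = 3.7101 × 1.0090041/1.0074495 = 3.715825 THB per CNY.
Invert for CNY per THB: 1 / 3.715825 = 0.26912.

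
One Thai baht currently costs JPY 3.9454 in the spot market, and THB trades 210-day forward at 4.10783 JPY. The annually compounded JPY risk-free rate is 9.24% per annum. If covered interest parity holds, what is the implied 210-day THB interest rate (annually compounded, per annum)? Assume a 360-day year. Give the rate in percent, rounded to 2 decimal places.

T = 210/360 years.
By CIP, F/S equals the JPY-to-THB growth ratio: 4.10783/3.9454 = 1.0411695.
The JPY side grows by (1 + 0.0924)^(210/360) = 1.0529053.
So the THB growth factor = 1.0112717.
r = 1.0112717^(360/210) − 1 = 0.019401 → 1.94%.

1.94%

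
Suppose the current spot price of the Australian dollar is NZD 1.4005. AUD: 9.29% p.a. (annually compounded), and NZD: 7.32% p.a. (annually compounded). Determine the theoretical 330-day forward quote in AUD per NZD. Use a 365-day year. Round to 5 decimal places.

0.72587

T = 330/365 years.
Growth of 1 NZD over T: (1 + 0.0732)^(330/365) = 1.0659545.
AUD growth factor: (1 + 0.0929)^(330/365) = 1.0836298.
Forward (NZD per AUD) = 1.4005 × 1.0659545 / 1.0836298 = 1.377656.
Quoted the other way: 1/1.377656 = 0.72587 AUD per NZD.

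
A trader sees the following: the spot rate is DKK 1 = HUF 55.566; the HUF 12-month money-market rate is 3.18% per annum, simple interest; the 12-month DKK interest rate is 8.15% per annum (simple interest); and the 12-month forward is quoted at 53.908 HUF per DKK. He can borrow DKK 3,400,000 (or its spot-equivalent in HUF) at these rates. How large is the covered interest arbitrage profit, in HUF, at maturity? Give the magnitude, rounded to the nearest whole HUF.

T = 1 year.
Keep in DKK, deliver into the forward: 3,400,000·1.081500·53.908 = HUF 198,225,106.80.
Swap to HUF now, deposit: 3,400,000·55.566·1.031800 = HUF 194,932,195.92.
The quoted forward overvalues DKK, so borrow HUF, buy DKK at spot, deposit the DKK at 8.15%, and sell the proceeds forward at 53.908.
Profit = 198,225,106.80 − 194,932,195.92 = HUF 3,292,911.

HUF 3,292,911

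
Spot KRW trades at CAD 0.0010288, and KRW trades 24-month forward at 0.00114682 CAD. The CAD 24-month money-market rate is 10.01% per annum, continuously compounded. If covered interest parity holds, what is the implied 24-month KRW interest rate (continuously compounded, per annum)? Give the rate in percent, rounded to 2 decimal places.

T = 2 years.
CIP gives F = S · g_CAD/g_KRW, so g_CAD/g_KRW = 0.00114682/0.0010288 = 1.1147162.
CAD growth factor: e^(0.1001×2) = 1.2216471.
Hence g_KRW = 1.0959266.
Take logs: ln 1.0959266 / 2 = 0.045800, so 4.58%.

4.58%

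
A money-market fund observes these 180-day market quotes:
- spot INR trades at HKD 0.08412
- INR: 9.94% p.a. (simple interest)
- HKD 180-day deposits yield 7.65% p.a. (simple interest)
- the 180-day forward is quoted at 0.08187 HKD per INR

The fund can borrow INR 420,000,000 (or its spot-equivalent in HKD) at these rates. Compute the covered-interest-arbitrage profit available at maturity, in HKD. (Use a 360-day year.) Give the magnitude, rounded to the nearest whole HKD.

HKD 587,433

T = 180/360 years.
Route A — deposit INR, sell forward: 420,000,000 × 1.049700 × 0.08187 = HKD 36,094,354.38.
Route B — convert at spot, deposit HKD: 420,000,000 × 0.08412 × 1.038250 = HKD 36,681,787.80.
The quoted forward undervalues INR, so borrow INR, convert to HKD at spot, deposit the HKD at 7.65%, and buy INR forward at 0.08187 to cover the loan.
The gap between the two covered legs is HKD 587,433.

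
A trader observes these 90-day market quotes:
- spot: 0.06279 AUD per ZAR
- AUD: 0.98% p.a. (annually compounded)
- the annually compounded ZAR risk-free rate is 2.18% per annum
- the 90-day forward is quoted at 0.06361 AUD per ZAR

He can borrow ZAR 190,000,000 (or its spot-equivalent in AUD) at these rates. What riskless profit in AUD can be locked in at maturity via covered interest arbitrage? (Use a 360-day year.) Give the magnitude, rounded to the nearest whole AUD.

AUD 192,014

T = 90/360 years.
Route A — deposit ZAR, sell forward: 190,000,000 × 1.0054060045 × 0.06361 = AUD 12,151,236.43.
Route B — convert at spot, deposit AUD: 190,000,000 × 0.06279 × 1.0024410474 = AUD 11,959,221.94.
The quoted forward overvalues ZAR, so borrow AUD, buy ZAR at spot, deposit the ZAR at 2.18%, and sell the proceeds forward at 0.06361.
Arbitrage profit = |12,151,236.43 − 11,959,221.94| = AUD 192,014.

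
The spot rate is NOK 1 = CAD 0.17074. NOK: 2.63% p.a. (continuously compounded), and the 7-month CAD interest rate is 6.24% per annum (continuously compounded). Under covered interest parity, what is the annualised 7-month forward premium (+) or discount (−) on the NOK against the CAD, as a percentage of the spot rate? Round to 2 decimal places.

T = 7/12 years.
No-arbitrage forward: 0.17074 × 1.0370706 / 1.015460 = 0.17437362 CAD/NOK.
Annualised premium = (F − S)/S × (1/T) = (0.17437362 − 0.17074)/0.17074 ÷ (7/12) = 3.65%.

+3.65%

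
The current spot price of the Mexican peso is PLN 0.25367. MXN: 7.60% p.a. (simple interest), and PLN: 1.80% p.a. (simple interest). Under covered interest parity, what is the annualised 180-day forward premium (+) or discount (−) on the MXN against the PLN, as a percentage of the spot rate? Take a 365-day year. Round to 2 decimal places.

-5.59%

T = 180/365 years.
CIP forward (PLN per MXN) = 0.25367 × 1.0088767/1.0374795 = 0.24667644.
Annualised premium = (F − S)/S × (1/T) = (0.24667644 − 0.25367)/0.25367 ÷ (180/365) = -5.59%.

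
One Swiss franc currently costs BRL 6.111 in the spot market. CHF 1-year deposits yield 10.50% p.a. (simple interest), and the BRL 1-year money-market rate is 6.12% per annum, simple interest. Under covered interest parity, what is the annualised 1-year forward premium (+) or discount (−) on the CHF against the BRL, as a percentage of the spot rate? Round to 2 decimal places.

T = 1 year.
CIP forward (BRL per CHF) = 6.111 × 1.061200/1.105000 = 5.868772.
(F − S)/S ÷ T = (5.868772 − 6.111)/6.111/1 = -0.039638 → -3.96%.

-3.96%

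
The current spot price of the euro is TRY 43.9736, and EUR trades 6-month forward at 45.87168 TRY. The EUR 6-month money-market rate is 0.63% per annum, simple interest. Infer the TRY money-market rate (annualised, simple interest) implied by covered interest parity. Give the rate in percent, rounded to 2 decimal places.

T = 6/12 years.
By CIP, F/S equals the TRY-to-EUR growth ratio: 45.87168/43.9736 = 1.0431641.
EUR growth factor: 1 + 0.0063×6/12 = 1.003150.
That pins the TRY growth at 1.0464501.
r = (1.0464501 − 1)/(6/12) = 0.092900 → 9.29%.

9.29%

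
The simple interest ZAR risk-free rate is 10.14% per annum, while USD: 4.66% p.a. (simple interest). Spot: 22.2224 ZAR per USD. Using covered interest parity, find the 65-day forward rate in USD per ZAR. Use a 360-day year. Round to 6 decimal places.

T = 65/360 years.
ZAR growth factor: 1 + 0.1014×65/360 = 1.0183083.
Growth of 1 USD over T: 1 + 0.0466×65/360 = 1.0084139.
Forward (ZAR per USD) = 22.2224 × 1.0183083 / 1.0084139 = 22.44044.
Quoted the other way: 1/22.44044 = 0.044562 USD per ZAR.

0.044562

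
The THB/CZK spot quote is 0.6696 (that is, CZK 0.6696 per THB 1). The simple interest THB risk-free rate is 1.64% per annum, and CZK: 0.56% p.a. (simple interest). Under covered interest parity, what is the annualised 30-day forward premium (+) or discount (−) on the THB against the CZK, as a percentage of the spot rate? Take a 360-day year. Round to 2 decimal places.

-1.08%

T = 30/360 years.
CIP forward (CZK per THB) = 0.6696 × 1.0004667/1.0013667 = 0.6689982.
(F − S)/S ÷ T = (0.6689982 − 0.6696)/0.6696/(30/360) = -0.010785 → -1.08%.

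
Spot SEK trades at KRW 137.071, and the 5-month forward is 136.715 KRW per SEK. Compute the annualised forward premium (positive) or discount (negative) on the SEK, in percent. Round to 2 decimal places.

T = 5/12 years.
SEK trades forward at -0.25972% vs spot over the period.
Per annum: -0.0025972 / (5/12) = -0.006233 = -0.62%.

-0.62%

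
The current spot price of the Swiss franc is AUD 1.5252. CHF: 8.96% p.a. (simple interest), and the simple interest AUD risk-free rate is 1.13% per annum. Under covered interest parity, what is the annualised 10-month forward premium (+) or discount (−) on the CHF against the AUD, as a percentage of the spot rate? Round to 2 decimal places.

-7.29%

T = 10/12 years.
F = S · g_AUD/g_CHF = 1.5252 × 1.0094167/1.0746667 = 1.4325952.
(F − S)/S ÷ T = (1.4325952 − 1.5252)/1.5252/(10/12) = -0.072860 → -7.29%.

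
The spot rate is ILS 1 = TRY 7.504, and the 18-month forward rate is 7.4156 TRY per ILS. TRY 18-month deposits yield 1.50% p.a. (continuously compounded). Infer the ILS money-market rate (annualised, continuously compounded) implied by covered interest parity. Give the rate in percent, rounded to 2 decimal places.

2.29%

T = 18/12 years.
By CIP, F/S equals the TRY-to-ILS growth ratio: 7.4156/7.504 = 0.9882196.
TRY growth factor: e^(0.0150×18/12) = 1.022755.
That pins the ILS growth at 1.0349471.
Take logs: ln 1.0349471 / (18/12) = 0.022900, so 2.29%.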